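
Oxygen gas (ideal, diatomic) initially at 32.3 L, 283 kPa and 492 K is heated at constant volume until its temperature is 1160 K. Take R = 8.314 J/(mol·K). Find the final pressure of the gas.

Isochoric: V stays 32.3 L; P/T = const ⇒ T₂ = 1160 K, P₂ = 667 kPa.

667 kPa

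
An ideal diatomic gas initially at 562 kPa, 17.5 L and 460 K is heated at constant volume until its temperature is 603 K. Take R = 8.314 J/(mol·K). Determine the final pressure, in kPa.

737 kPa

Isochoric: V stays 17.5 L; P/T = const ⇒ T₂ = 603 K, P₂ = 737 kPa.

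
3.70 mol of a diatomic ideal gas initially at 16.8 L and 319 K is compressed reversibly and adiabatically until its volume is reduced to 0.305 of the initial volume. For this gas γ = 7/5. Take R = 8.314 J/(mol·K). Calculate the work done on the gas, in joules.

P₁ = nRT₁/V₁ = 3.70×8.314×319/16.8 = 584 kPa.
Adiabatic: TV^(γ−1) = const ⇒ T₂ = 319×(3.28)^0.400 = 513 K; PV^γ = const ⇒ P₂ = 3080 kPa.
ΔU = nCvΔT = 3.70×20.8×(513−319) = 14900 J.
Q = 0 for an adiabatic process, so W = −ΔU = -14900 J.
Work done on the gas = −W_by = 14900 J.

14900 J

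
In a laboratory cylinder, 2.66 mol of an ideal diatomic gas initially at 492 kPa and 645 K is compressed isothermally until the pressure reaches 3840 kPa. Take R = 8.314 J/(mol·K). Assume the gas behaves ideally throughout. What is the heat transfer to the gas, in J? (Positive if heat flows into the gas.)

V₁ = nRT₁/P₁ = 2.66×8.314×645/492 = 29.0 L.
Isothermal: T stays 645 K; PV = const ⇒ V₂ = 3.71 L, P₂ = 3840 kPa.
ΔU = 0 (ideal gas, T constant).
W = nRT ln(V₂/V₁) = 2.66×8.314×645×ln(0.128) = -29300 J.
Q = ΔU + W = -29300 J.

-29300 J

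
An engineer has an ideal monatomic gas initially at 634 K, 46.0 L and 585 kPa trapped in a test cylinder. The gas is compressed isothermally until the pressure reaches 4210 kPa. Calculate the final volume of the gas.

6.39 L

Isothermal: T stays 634 K; PV = const ⇒ V₂ = 6.39 L, P₂ = 4210 kPa.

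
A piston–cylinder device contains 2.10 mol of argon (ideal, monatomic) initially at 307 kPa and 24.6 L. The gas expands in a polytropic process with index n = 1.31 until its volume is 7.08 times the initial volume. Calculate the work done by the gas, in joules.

T₁ = P₁V₁/(nR) = 307×24.6/(2.10×8.314) = 433 K.
Polytropic n=1.31: T₂ = T₁(V₁/V₂)^(n−1) = 433×(0.141)^0.31 = 236 K; P₂ = P₁(V₁/V₂)^n = 23.6 kPa.
W = (P₁V₁−P₂V₂)/(n−1) = (307×24.6−23.6×174)/0.31 = 11100 J.

11100 J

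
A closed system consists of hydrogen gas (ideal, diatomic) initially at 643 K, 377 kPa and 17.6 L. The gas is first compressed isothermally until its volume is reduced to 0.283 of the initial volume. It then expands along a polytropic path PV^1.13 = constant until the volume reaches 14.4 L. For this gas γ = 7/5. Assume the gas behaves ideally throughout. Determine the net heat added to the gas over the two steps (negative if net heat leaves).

n = P₁V₁/(RT₁) = 377×17.6/(8.314×643) = 1.24 mol.
Step 1 — Isothermal: T stays 643 K; PV = const ⇒ V₂ = 4.98 L, P₂ = 1330 kPa.
ΔU = 0 (ideal gas, T constant).
W = nRT ln(V₂/V₁) = 1.24×8.314×643×ln(0.283) = -8380 J.
Q = ΔU + W = -8380 J.
State after step 1: P = 1330 kPa, V = 4.98 L, T = 643 K.
Step 2 — Polytropic n=1.13: T₂ = T₁(V₁/V₂)^(n−1) = 643×(0.346)^0.13 = 560 K; P₂ = P₁(V₁/V₂)^n = 401 kPa.
W = (P₁V₁−P₂V₂)/(n−1) = (1330×4.98−401×14.4)/0.13 = 6580 J.
ΔU = nCvΔT = 1.24×20.8×(560−643) = -2140 J.
Q = ΔU + W = 4440 J.
Net over both steps: W = -1800 J, Q = -3930 J, ΔU = -2140 J.

-3930 J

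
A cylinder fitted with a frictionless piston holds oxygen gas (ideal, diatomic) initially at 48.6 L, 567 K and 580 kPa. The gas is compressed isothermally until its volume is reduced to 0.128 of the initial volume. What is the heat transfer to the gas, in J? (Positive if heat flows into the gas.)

-57900 J

n = P₁V₁/(RT₁) = 580×48.6/(8.314×567) = 5.98 mol.
Isothermal: T stays 567 K; PV = const ⇒ V₂ = 6.22 L, P₂ = 4530 kPa.
ΔU = 0 (ideal gas, T constant).
W = nRT ln(V₂/V₁) = 5.98×8.314×567×ln(0.128) = -57900 J.
Q = ΔU + W = -57900 J.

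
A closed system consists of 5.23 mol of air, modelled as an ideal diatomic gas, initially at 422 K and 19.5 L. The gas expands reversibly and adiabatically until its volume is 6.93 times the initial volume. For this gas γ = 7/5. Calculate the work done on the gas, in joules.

-24700 J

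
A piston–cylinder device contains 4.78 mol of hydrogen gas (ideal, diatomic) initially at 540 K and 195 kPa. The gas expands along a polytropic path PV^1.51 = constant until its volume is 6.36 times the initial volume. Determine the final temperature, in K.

210 K

V₁ = nRT₁/P₁ = 4.78×8.314×540/195 = 110 L.
Polytropic n=1.51: T₂ = T₁(V₁/V₂)^(n−1) = 540×(0.157)^0.51 = 210 K; P₂ = P₁(V₁/V₂)^n = 11.9 kPa.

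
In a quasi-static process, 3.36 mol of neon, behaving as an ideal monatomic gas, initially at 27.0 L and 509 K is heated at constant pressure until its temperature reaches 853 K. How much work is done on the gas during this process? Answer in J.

-9610 J

P₁ = nRT₁/V₁ = 3.36×8.314×509/27.0 = 527 kPa.
Isobaric: P stays 527 kPa; V/T = const ⇒ T₂ = 853 K, V₂ = 45.2 L.
W = PΔV = 527×(45.2−27.0) kPa·L = 9610 J.
Work done on the gas = −W_by = -9610 J.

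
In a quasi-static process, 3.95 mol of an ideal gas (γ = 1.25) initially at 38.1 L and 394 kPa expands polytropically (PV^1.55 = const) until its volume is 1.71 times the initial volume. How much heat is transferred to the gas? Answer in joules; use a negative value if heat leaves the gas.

-8370 J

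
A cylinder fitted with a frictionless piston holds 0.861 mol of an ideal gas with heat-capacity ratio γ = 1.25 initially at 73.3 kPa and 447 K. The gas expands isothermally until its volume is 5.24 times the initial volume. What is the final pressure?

V₁ = nRT₁/P₁ = 0.861×8.314×447/73.3 = 43.7 L.
Isothermal: T stays 447 K; PV = const ⇒ V₂ = 229 L, P₂ = 14.0 kPa.

14.0 kPa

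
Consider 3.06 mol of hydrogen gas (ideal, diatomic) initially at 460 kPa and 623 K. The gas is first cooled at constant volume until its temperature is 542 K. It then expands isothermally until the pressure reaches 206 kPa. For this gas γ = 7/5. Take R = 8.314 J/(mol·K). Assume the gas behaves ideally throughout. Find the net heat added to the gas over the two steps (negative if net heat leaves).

V₁ = nRT₁/P₁ = 3.06×8.314×623/460 = 34.5 L.
Step 1 — Isochoric: V stays 34.5 L; P/T = const ⇒ T₂ = 542 K, P₂ = 400 kPa.
W = 0 (no volume change).
ΔU = nCvΔT = 3.06×20.8×(542−623) = -5150 J.
Q = ΔU = -5150 J.
State after step 1: P = 400 kPa, V = 34.5 L, T = 542 K.
Step 2 — Isothermal: T stays 542 K; PV = const ⇒ V₂ = 66.9 L, P₂ = 206 kPa.
ΔU = 0 (ideal gas, T constant).
W = nRT ln(V₂/V₁) = 3.06×8.314×542×ln(1.94) = 9160 J.
Q = ΔU + W = 9160 J.
Net over both steps: W = 9160 J, Q = 4010 J, ΔU = -5150 J.

4010 J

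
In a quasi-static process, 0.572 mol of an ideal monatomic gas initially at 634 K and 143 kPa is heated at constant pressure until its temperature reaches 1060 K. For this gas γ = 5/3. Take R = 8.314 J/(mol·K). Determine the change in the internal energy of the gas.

3040 J

V₁ = nRT₁/P₁ = 0.572×8.314×634/143 = 21.1 L.
Isobaric: P stays 143 kPa; V/T = const ⇒ T₂ = 1060 K, V₂ = 35.3 L.
For an ideal gas ΔU = nCvΔT with Cv = (3/2)R = 12.5 J/(mol·K).
ΔU = 0.572×12.5×(1060−634) = 3040 J.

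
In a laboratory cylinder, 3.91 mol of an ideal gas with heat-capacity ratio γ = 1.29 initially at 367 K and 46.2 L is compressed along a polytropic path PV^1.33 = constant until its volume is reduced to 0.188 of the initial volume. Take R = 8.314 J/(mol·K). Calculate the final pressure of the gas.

2380 kPa

P₁ = nRT₁/V₁ = 3.91×8.314×367/46.2 = 258 kPa.
Polytropic n=1.33: T₂ = T₁(V₁/V₂)^(n−1) = 367×(5.32)^0.33 = 637 K; P₂ = P₁(V₁/V₂)^n = 2380 kPa.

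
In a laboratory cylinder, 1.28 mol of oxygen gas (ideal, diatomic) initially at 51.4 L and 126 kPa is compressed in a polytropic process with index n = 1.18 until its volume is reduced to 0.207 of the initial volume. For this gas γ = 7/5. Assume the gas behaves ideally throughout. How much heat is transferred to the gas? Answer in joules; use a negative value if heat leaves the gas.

T₁ = P₁V₁/(nR) = 126×51.4/(1.28×8.314) = 609 K.
Polytropic n=1.18: T₂ = T₁(V₁/V₂)^(n−1) = 609×(4.83)^0.18 = 808 K; P₂ = P₁(V₁/V₂)^n = 808 kPa.
W = (P₁V₁−P₂V₂)/(n−1) = (126×51.4−808×10.6)/0.18 = -11800 J.
ΔU = nCvΔT = 1.28×20.8×(808−609) = 5310 J.
Q = ΔU + W = -6490 J.

-6490 J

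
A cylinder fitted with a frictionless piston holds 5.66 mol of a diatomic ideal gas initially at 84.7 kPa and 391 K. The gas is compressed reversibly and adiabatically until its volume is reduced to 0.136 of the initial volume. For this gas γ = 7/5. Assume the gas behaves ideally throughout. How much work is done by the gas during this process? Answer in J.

V₁ = nRT₁/P₁ = 5.66×8.314×391/84.7 = 217 L.
Adiabatic: TV^(γ−1) = const ⇒ T₂ = 391×(7.35)^0.400 = 868 K; PV^γ = const ⇒ P₂ = 1380 kPa.
ΔU = nCvΔT = 5.66×20.8×(868−391) = 56200 J.
Q = 0 for an adiabatic process, so W = −ΔU = -56200 J.

-56200 J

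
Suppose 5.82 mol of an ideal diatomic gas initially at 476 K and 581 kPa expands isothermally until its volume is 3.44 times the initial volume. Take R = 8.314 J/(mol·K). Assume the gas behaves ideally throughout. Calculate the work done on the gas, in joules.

-28500 J

V₁ = nRT₁/P₁ = 5.82×8.314×476/581 = 39.6 L.
Isothermal: T stays 476 K; PV = const ⇒ V₂ = 136 L, P₂ = 169 kPa.
W = nRT ln(V₂/V₁) = 5.82×8.314×476×ln(3.44) = 28500 J.
Work done on the gas = −W_by = -28500 J.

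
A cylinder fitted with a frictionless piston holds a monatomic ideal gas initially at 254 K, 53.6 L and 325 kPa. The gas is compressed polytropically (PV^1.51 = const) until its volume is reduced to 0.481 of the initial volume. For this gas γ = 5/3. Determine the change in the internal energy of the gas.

n = P₁V₁/(RT₁) = 325×53.6/(8.314×254) = 8.25 mol.
Polytropic n=1.51: T₂ = T₁(V₁/V₂)^(n−1) = 254×(2.08)^0.51 = 369 K; P₂ = P₁(V₁/V₂)^n = 981 kPa.
For an ideal gas ΔU = nCvΔT with Cv = (3/2)R = 12.5 J/(mol·K).
ΔU = 8.25×12.5×(369−254) = 11800 J.

11800 J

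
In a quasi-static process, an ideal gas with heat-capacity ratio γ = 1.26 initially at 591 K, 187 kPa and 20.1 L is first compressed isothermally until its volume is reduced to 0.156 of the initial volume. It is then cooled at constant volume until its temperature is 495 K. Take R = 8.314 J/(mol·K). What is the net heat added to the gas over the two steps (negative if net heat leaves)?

-9330 J

n = P₁V₁/(RT₁) = 187×20.1/(8.314×591) = 0.765 mol.
Step 1 — Isothermal: T stays 591 K; PV = const ⇒ V₂ = 3.14 L, P₂ = 1200 kPa.
ΔU = 0 (ideal gas, T constant).
W = nRT ln(V₂/V₁) = 0.765×8.314×591×ln(0.156) = -6980 J.
Q = ΔU + W = -6980 J.
State after step 1: P = 1200 kPa, V = 3.14 L, T = 591 K.
Step 2 — Isochoric: V stays 3.14 L; P/T = const ⇒ T₂ = 495 K, P₂ = 1000 kPa.
W = 0 (no volume change).
ΔU = nCvΔT = 0.765×32.0×(495−591) = -2350 J.
Q = ΔU = -2350 J.
Net over both steps: W = -6980 J, Q = -9330 J, ΔU = -2350 J.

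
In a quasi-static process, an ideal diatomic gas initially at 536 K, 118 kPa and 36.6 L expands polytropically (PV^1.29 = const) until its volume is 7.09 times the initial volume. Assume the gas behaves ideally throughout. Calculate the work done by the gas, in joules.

6450 J

n = P₁V₁/(RT₁) = 118×36.6/(8.314×536) = 0.969 mol.
Polytropic n=1.29: T₂ = T₁(V₁/V₂)^(n−1) = 536×(0.141)^0.29 = 304 K; P₂ = P₁(V₁/V₂)^n = 9.43 kPa.
W = (P₁V₁−P₂V₂)/(n−1) = (118×36.6−9.43×259)/0.29 = 6450 J.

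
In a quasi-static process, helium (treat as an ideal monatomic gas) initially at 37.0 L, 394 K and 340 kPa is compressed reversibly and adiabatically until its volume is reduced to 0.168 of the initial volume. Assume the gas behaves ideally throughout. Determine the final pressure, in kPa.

6650 kPa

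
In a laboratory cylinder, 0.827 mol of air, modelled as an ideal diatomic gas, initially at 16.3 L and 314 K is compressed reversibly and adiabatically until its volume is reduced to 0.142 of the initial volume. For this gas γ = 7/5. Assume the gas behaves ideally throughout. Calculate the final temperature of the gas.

P₁ = nRT₁/V₁ = 0.827×8.314×314/16.3 = 132 kPa.
Adiabatic: TV^(γ−1) = const ⇒ T₂ = 314×(7.04)^0.400 = 686 K; PV^γ = const ⇒ P₂ = 2040 kPa.

686 K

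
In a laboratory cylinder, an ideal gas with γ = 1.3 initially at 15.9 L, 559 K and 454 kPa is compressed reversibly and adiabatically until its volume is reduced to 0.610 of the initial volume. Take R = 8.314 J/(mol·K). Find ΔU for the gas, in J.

3850 J

n = P₁V₁/(RT₁) = 454×15.9/(8.314×559) = 1.55 mol.
Adiabatic: TV^(γ−1) = const ⇒ T₂ = 559×(1.64)^0.300 = 648 K; PV^γ = const ⇒ P₂ = 863 kPa.
For an ideal gas ΔU = nCvΔT with Cv = R/(γ−1) = 27.7 J/(mol·K).
ΔU = 1.55×27.7×(648−559) = 3850 J.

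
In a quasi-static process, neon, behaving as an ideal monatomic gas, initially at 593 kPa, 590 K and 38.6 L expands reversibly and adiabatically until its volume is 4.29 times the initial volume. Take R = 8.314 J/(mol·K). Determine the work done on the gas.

n = P₁V₁/(RT₁) = 593×38.6/(8.314×590) = 4.67 mol.
Adiabatic: TV^(γ−1) = const ⇒ T₂ = 590×(0.233)^0.667 = 223 K; PV^γ = const ⇒ P₂ = 52.4 kPa.
ΔU = nCvΔT = 4.67×12.5×(223−590) = -21300 J.
Q = 0 for an adiabatic process, so W = −ΔU = 21300 J.
Work done on the gas = −W_by = -21300 J.

-21300 J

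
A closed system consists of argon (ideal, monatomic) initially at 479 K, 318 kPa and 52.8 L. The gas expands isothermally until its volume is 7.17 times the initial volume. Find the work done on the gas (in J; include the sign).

n = P₁V₁/(RT₁) = 318×52.8/(8.314×479) = 4.22 mol.
Isothermal: T stays 479 K; PV = const ⇒ V₂ = 379 L, P₂ = 44.4 kPa.
W = nRT ln(V₂/V₁) = 4.22×8.314×479×ln(7.17) = 33100 J.
Work done on the gas = −W_by = -33100 J.

-33100 J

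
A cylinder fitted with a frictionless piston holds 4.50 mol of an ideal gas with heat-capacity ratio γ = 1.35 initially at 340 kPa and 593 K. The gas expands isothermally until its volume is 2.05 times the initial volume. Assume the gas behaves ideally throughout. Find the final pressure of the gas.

166 kPa

V₁ = nRT₁/P₁ = 4.50×8.314×593/340 = 65.3 L.
Isothermal: T stays 593 K; PV = const ⇒ V₂ = 134 L, P₂ = 166 kPa.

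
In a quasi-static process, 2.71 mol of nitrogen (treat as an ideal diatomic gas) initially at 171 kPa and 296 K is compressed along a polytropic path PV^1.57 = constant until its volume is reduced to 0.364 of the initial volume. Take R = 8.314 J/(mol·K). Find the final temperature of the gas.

527 K

V₁ = nRT₁/P₁ = 2.71×8.314×296/171 = 39.0 L.
Polytropic n=1.57: T₂ = T₁(V₁/V₂)^(n−1) = 296×(2.75)^0.57 = 527 K; P₂ = P₁(V₁/V₂)^n = 836 kPa.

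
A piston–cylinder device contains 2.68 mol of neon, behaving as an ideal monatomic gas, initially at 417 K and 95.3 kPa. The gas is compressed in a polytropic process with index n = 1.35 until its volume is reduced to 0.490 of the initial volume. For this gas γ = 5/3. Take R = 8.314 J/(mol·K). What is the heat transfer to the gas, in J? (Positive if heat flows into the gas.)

-3580 J

V₁ = nRT₁/P₁ = 2.68×8.314×417/95.3 = 97.5 L.
Polytropic n=1.35: T₂ = T₁(V₁/V₂)^(n−1) = 417×(2.04)^0.35 = 535 K; P₂ = P₁(V₁/V₂)^n = 250 kPa.
W = (P₁V₁−P₂V₂)/(n−1) = (95.3×97.5−250×47.8)/0.35 = -7530 J.
ΔU = nCvΔT = 2.68×12.5×(535−417) = 3950 J.
Q = ΔU + W = -3580 J.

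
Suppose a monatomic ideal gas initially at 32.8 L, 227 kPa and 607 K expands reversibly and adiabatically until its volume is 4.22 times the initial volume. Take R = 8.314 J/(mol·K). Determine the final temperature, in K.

Adiabatic: TV^(γ−1) = const ⇒ T₂ = 607×(0.237)^0.667 = 232 K; PV^γ = const ⇒ P₂ = 20.6 kPa.

232 K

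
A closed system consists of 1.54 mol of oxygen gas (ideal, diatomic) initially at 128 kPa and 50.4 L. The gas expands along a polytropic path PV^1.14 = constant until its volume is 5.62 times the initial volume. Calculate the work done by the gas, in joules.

T₁ = P₁V₁/(nR) = 128×50.4/(1.54×8.314) = 504 K.
Polytropic n=1.14: T₂ = T₁(V₁/V₂)^(n−1) = 504×(0.178)^0.14 = 396 K; P₂ = P₁(V₁/V₂)^n = 17.9 kPa.
W = (P₁V₁−P₂V₂)/(n−1) = (128×50.4−17.9×283)/0.14 = 9890 J.

9890 J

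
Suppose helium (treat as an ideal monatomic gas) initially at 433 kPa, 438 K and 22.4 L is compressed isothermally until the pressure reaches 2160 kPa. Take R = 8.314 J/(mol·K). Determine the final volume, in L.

4.49 L

Isothermal: T stays 438 K; PV = const ⇒ V₂ = 4.49 L, P₂ = 2160 kPa.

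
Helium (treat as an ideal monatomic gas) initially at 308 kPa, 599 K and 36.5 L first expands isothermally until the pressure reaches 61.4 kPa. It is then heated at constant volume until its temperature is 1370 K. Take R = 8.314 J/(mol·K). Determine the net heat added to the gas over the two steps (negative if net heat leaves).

n = P₁V₁/(RT₁) = 308×36.5/(8.314×599) = 2.26 mol.
Step 1 — Isothermal: T stays 599 K; PV = const ⇒ V₂ = 183 L, P₂ = 61.4 kPa.
ΔU = 0 (ideal gas, T constant).
W = nRT ln(V₂/V₁) = 2.26×8.314×599×ln(5.02) = 18100 J.
Q = ΔU + W = 18100 J.
State after step 1: P = 61.4 kPa, V = 183 L, T = 599 K.
Step 2 — Isochoric: V stays 183 L; P/T = const ⇒ T₂ = 1370 K, P₂ = 140 kPa.
W = 0 (no volume change).
ΔU = nCvΔT = 2.26×12.5×(1370−599) = 21700 J.
Q = ΔU = 21700 J.
Net over both steps: W = 18100 J, Q = 39800 J, ΔU = 21700 J.

39800 J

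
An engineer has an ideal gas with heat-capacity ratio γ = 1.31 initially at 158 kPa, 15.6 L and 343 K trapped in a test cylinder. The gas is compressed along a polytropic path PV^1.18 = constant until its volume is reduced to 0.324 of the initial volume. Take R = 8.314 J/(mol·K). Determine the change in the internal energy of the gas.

n = P₁V₁/(RT₁) = 158×15.6/(8.314×343) = 0.864 mol.
Polytropic n=1.18: T₂ = T₁(V₁/V₂)^(n−1) = 343×(3.09)^0.18 = 420 K; P₂ = P₁(V₁/V₂)^n = 597 kPa.
For an ideal gas ΔU = nCvΔT with Cv = R/(γ−1) = 26.8 J/(mol·K).
ΔU = 0.864×26.8×(420−343) = 1790 J.

1790 J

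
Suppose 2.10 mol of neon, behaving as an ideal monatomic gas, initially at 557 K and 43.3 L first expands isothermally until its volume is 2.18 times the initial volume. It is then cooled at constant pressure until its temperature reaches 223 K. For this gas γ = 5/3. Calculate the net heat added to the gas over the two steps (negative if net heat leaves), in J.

P₁ = nRT₁/V₁ = 2.10×8.314×557/43.3 = 225 kPa.
Step 1 — Isothermal: T stays 557 K; PV = const ⇒ V₂ = 94.4 L, P₂ = 103 kPa.
ΔU = 0 (ideal gas, T constant).
W = nRT ln(V₂/V₁) = 2.10×8.314×557×ln(2.18) = 7580 J.
Q = ΔU + W = 7580 J.
State after step 1: P = 103 kPa, V = 94.4 L, T = 557 K.
Step 2 — Isobaric: P stays 103 kPa; V/T = const ⇒ T₂ = 223 K, V₂ = 37.8 L.
W = PΔV = 103×(37.8−94.4) kPa·L = -5830 J.
ΔU = nCvΔT = 2.10×12.5×(223−557) = -8750 J.
Q = ΔU + W = nCpΔT = -14600 J.
Net over both steps: W = 1750 J, Q = -7000 J, ΔU = -8750 J.

-7000 J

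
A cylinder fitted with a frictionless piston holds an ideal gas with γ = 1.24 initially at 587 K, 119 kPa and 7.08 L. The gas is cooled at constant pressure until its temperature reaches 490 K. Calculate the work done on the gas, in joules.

139 J

n = P₁V₁/(RT₁) = 119×7.08/(8.314×587) = 0.173 mol.
Isobaric: P stays 119 kPa; V/T = const ⇒ T₂ = 490 K, V₂ = 5.91 L.
W = PΔV = 119×(5.91−7.08) kPa·L = -139 J.
Work done on the gas = −W_by = 139 J.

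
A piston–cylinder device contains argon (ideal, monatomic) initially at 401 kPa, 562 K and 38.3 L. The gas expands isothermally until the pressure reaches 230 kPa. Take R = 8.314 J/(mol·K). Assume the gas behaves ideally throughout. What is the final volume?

Isothermal: T stays 562 K; PV = const ⇒ V₂ = 66.8 L, P₂ = 230 kPa.

66.8 L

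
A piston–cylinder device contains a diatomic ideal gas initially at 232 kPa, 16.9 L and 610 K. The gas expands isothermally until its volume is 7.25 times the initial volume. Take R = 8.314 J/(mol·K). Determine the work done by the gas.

n = P₁V₁/(RT₁) = 232×16.9/(8.314×610) = 0.773 mol.
Isothermal: T stays 610 K; PV = const ⇒ V₂ = 123 L, P₂ = 32.0 kPa.
W = nRT ln(V₂/V₁) = 0.773×8.314×610×ln(7.25) = 7770 J.

7770 J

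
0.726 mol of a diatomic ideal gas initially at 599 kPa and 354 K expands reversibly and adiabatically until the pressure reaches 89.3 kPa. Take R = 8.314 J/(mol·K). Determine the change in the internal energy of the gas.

V₁ = nRT₁/P₁ = 0.726×8.314×354/599 = 3.57 L.
Adiabatic: T₂/T₁ = (P₂/P₁)^((γ−1)/γ) ⇒ T₂ = 354×(0.149)^0.286 = 206 K; V₂ = 13.9 L.
For an ideal gas ΔU = nCvΔT with Cv = (5/2)R = 20.8 J/(mol·K).
ΔU = 0.726×20.8×(206−354) = -2240 J.

-2240 J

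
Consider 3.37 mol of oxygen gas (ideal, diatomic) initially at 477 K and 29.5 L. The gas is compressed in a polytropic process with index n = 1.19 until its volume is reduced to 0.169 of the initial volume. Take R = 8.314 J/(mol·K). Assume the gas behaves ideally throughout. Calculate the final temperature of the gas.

669 K

P₁ = nRT₁/V₁ = 3.37×8.314×477/29.5 = 453 kPa.
Polytropic n=1.19: T₂ = T₁(V₁/V₂)^(n−1) = 477×(5.92)^0.19 = 669 K; P₂ = P₁(V₁/V₂)^n = 3760 kPa.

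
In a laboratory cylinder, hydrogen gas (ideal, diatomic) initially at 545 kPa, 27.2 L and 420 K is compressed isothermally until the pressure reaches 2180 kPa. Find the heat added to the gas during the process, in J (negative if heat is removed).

n = P₁V₁/(RT₁) = 545×27.2/(8.314×420) = 4.25 mol.
Isothermal: T stays 420 K; PV = const ⇒ V₂ = 6.80 L, P₂ = 2180 kPa.
ΔU = 0 (ideal gas, T constant).
W = nRT ln(V₂/V₁) = 4.25×8.314×420×ln(0.250) = -20600 J.
Q = ΔU + W = -20600 J.

-20600 J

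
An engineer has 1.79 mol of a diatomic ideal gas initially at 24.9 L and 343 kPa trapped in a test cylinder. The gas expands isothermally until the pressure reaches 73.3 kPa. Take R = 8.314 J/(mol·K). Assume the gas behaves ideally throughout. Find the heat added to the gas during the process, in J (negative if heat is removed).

T₁ = P₁V₁/(nR) = 343×24.9/(1.79×8.314) = 574 K.
Isothermal: T stays 574 K; PV = const ⇒ V₂ = 117 L, P₂ = 73.3 kPa.
ΔU = 0 (ideal gas, T constant).
W = nRT ln(V₂/V₁) = 1.79×8.314×574×ln(4.68) = 13200 J.
Q = ΔU + W = 13200 J.

13200 J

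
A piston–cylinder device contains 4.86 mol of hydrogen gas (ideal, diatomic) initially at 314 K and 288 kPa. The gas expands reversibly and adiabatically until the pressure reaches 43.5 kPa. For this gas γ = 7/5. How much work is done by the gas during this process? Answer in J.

V₁ = nRT₁/P₁ = 4.86×8.314×314/288 = 44.1 L.
Adiabatic: T₂/T₁ = (P₂/P₁)^((γ−1)/γ) ⇒ T₂ = 314×(0.151)^0.286 = 183 K; V₂ = 170 L.
ΔU = nCvΔT = 4.86×20.8×(183−314) = -13200 J.
Q = 0 for an adiabatic process, so W = −ΔU = 13200 J.

13200 J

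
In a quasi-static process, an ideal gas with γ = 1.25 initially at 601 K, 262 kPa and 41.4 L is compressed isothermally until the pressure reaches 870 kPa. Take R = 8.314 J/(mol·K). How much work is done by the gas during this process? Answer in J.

n = P₁V₁/(RT₁) = 262×41.4/(8.314×601) = 2.17 mol.
Isothermal: T stays 601 K; PV = const ⇒ V₂ = 12.5 L, P₂ = 870 kPa.
W = nRT ln(V₂/V₁) = 2.17×8.314×601×ln(0.301) = -13000 J.

-13000 J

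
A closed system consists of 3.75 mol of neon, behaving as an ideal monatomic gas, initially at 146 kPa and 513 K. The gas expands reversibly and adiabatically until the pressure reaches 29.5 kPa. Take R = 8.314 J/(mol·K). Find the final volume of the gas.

286 L

V₁ = nRT₁/P₁ = 3.75×8.314×513/146 = 110 L.
Adiabatic: T₂/T₁ = (P₂/P₁)^((γ−1)/γ) ⇒ T₂ = 513×(0.202)^0.400 = 271 K; V₂ = 286 L.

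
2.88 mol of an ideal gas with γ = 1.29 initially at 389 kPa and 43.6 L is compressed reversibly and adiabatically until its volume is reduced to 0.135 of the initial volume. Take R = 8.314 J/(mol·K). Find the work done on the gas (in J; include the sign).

46000 J

T₁ = P₁V₁/(nR) = 389×43.6/(2.88×8.314) = 708 K.
Adiabatic: TV^(γ−1) = const ⇒ T₂ = 708×(7.41)^0.290 = 1270 K; PV^γ = const ⇒ P₂ = 5150 kPa.
ΔU = nCvΔT = 2.88×28.7×(1270−708) = 46000 J.
Q = 0 for an adiabatic process, so W = −ΔU = -46000 J.
Work done on the gas = −W_by = 46000 J.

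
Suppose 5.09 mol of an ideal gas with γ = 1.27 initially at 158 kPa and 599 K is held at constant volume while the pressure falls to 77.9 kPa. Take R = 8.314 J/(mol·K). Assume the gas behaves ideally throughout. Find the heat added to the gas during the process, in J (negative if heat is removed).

V₁ = nRT₁/P₁ = 5.09×8.314×599/158 = 160 L.
Isochoric: V stays 160 L; P/T = const ⇒ T₂ = 295 K, P₂ = 77.9 kPa.
W = 0 (no volume change).
ΔU = nCvΔT = 5.09×30.8×(295−599) = -47600 J.
Q = ΔU = -47600 J.

-47600 J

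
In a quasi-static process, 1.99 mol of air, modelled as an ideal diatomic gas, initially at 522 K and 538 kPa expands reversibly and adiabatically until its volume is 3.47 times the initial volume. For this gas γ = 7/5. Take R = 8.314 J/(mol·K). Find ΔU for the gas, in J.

V₁ = nRT₁/P₁ = 1.99×8.314×522/538 = 16.1 L.
Adiabatic: TV^(γ−1) = const ⇒ T₂ = 522×(0.288)^0.400 = 317 K; PV^γ = const ⇒ P₂ = 94.3 kPa.
For an ideal gas ΔU = nCvΔT with Cv = (5/2)R = 20.8 J/(mol·K).
ΔU = 1.99×20.8×(317−522) = -8460 J.

-8460 J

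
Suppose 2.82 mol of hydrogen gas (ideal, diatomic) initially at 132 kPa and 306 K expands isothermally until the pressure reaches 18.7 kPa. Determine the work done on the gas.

V₁ = nRT₁/P₁ = 2.82×8.314×306/132 = 54.4 L.
Isothermal: T stays 306 K; PV = const ⇒ V₂ = 384 L, P₂ = 18.7 kPa.
W = nRT ln(V₂/V₁) = 2.82×8.314×306×ln(7.06) = 14000 J.
Work done on the gas = −W_by = -14000 J.

-14000 J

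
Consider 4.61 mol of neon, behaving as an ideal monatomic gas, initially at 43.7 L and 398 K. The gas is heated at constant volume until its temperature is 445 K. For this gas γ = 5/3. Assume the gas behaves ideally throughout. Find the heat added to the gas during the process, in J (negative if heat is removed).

P₁ = nRT₁/V₁ = 4.61×8.314×398/43.7 = 349 kPa.
Isochoric: V stays 43.7 L; P/T = const ⇒ T₂ = 445 K, P₂ = 390 kPa.
W = 0 (no volume change).
ΔU = nCvΔT = 4.61×12.5×(445−398) = 2700 J.
Q = ΔU = 2700 J.

2700 J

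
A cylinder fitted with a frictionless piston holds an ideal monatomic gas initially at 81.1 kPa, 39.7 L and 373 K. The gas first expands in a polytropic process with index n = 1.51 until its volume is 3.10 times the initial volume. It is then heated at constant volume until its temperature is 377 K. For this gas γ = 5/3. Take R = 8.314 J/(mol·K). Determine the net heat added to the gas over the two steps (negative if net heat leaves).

2820 J

n = P₁V₁/(RT₁) = 81.1×39.7/(8.314×373) = 1.04 mol.
Step 1 — Polytropic n=1.51: T₂ = T₁(V₁/V₂)^(n−1) = 373×(0.323)^0.51 = 209 K; P₂ = P₁(V₁/V₂)^n = 14.7 kPa.
W = (P₁V₁−P₂V₂)/(n−1) = (81.1×39.7−14.7×123)/0.51 = 2770 J.
ΔU = nCvΔT = 1.04×12.5×(209−373) = -2120 J.
Q = ΔU + W = 650 J.
State after step 1: P = 14.7 kPa, V = 123 L, T = 209 K.
Step 2 — Isochoric: V stays 123 L; P/T = const ⇒ T₂ = 377 K, P₂ = 26.4 kPa.
W = 0 (no volume change).
ΔU = nCvΔT = 1.04×12.5×(377−209) = 2170 J.
Q = ΔU = 2170 J.
Net over both steps: W = 2770 J, Q = 2820 J, ΔU = 51.8 J.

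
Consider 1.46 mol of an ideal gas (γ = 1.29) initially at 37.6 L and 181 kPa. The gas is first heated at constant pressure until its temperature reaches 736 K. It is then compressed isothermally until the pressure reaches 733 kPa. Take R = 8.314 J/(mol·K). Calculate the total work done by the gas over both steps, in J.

T₁ = P₁V₁/(nR) = 181×37.6/(1.46×8.314) = 561 K.
Step 1 — Isobaric: P stays 181 kPa; V/T = const ⇒ T₂ = 736 K, V₂ = 49.4 L.
W = PΔV = 181×(49.4−37.6) kPa·L = 2130 J.
ΔU = nCvΔT = 1.46×28.7×(736−561) = 7340 J.
Q = ΔU + W = nCpΔT = 9470 J.
State after step 1: P = 181 kPa, V = 49.4 L, T = 736 K.
Step 2 — Isothermal: T stays 736 K; PV = const ⇒ V₂ = 12.2 L, P₂ = 733 kPa.
ΔU = 0 (ideal gas, T constant).
W = nRT ln(V₂/V₁) = 1.46×8.314×736×ln(0.247) = -12500 J.
Q = ΔU + W = -12500 J.
Net over both steps: W = -10400 J, Q = -3030 J, ΔU = 7340 J.

-10400 J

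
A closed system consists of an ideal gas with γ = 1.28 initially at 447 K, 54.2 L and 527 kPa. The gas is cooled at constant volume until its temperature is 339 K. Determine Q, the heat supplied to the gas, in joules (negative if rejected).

n = P₁V₁/(RT₁) = 527×54.2/(8.314×447) = 7.69 mol.
Isochoric: V stays 54.2 L; P/T = const ⇒ T₂ = 339 K, P₂ = 400 kPa.
W = 0 (no volume change).
ΔU = nCvΔT = 7.69×29.7×(339−447) = -24600 J.
Q = ΔU = -24600 J.

-24600 J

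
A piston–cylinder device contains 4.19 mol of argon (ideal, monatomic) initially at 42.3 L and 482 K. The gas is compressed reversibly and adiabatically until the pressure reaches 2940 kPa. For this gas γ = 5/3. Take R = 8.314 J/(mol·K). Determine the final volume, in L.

P₁ = nRT₁/V₁ = 4.19×8.314×482/42.3 = 397 kPa.
Adiabatic: T₂/T₁ = (P₂/P₁)^((γ−1)/γ) ⇒ T₂ = 482×(7.41)^0.400 = 1070 K; V₂ = 12.7 L.

12.7 L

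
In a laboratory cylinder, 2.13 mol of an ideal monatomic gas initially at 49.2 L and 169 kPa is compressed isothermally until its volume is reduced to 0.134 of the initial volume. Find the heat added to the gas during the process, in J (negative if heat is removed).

-16700 J

T₁ = P₁V₁/(nR) = 169×49.2/(2.13×8.314) = 470 K.
Isothermal: T stays 470 K; PV = const ⇒ V₂ = 6.59 L, P₂ = 1260 kPa.
ΔU = 0 (ideal gas, T constant).
W = nRT ln(V₂/V₁) = 2.13×8.314×470×ln(0.134) = -16700 J.
Q = ΔU + W = -16700 J.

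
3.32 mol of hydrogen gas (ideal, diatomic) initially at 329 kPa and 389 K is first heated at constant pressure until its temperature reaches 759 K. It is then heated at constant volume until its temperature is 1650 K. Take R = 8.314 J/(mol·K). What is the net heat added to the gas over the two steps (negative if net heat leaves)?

V₁ = nRT₁/P₁ = 3.32×8.314×389/329 = 32.6 L.
Step 1 — Isobaric: P stays 329 kPa; V/T = const ⇒ T₂ = 759 K, V₂ = 63.7 L.
W = PΔV = 329×(63.7−32.6) kPa·L = 10200 J.
ΔU = nCvΔT = 3.32×20.8×(759−389) = 25500 J.
Q = ΔU + W = nCpΔT = 35700 J.
State after step 1: P = 329 kPa, V = 63.7 L, T = 759 K.
Step 2 — Isochoric: V stays 63.7 L; P/T = const ⇒ T₂ = 1650 K, P₂ = 715 kPa.
W = 0 (no volume change).
ΔU = nCvΔT = 3.32×20.8×(1650−759) = 61500 J.
Q = ΔU = 61500 J.
Net over both steps: W = 10200 J, Q = 97200 J, ΔU = 87000 J.

97200 J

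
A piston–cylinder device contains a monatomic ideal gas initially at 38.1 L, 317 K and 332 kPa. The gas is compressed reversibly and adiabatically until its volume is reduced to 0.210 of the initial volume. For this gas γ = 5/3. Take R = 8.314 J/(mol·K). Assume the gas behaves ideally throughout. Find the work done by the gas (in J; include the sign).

-34700 J

n = P₁V₁/(RT₁) = 332×38.1/(8.314×317) = 4.80 mol.
Adiabatic: TV^(γ−1) = const ⇒ T₂ = 317×(4.76)^0.667 = 897 K; PV^γ = const ⇒ P₂ = 4470 kPa.
ΔU = nCvΔT = 4.80×12.5×(897−317) = 34700 J.
Q = 0 for an adiabatic process, so W = −ΔU = -34700 J.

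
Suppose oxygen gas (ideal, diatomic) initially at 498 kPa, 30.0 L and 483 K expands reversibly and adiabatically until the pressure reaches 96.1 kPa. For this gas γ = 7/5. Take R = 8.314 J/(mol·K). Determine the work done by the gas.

n = P₁V₁/(RT₁) = 498×30.0/(8.314×483) = 3.72 mol.
Adiabatic: T₂/T₁ = (P₂/P₁)^((γ−1)/γ) ⇒ T₂ = 483×(0.193)^0.286 = 302 K; V₂ = 97.2 L.
ΔU = nCvΔT = 3.72×20.8×(302−483) = -14000 J.
Q = 0 for an adiabatic process, so W = −ΔU = 14000 J.

14000 J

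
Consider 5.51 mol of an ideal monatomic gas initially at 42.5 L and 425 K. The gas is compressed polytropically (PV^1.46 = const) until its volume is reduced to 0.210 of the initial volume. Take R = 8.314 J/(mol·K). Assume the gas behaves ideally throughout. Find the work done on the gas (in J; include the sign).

44400 J

P₁ = nRT₁/V₁ = 5.51×8.314×425/42.5 = 458 kPa.
Polytropic n=1.46: T₂ = T₁(V₁/V₂)^(n−1) = 425×(4.76)^0.46 = 871 K; P₂ = P₁(V₁/V₂)^n = 4470 kPa.
W = (P₁V₁−P₂V₂)/(n−1) = (458×42.5−4470×8.92)/0.46 = -44400 J.
Work done on the gas = −W_by = 44400 J.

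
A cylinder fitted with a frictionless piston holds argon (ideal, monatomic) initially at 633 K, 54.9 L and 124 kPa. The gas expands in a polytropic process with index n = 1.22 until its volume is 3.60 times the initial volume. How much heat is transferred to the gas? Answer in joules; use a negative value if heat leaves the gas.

n = P₁V₁/(RT₁) = 124×54.9/(8.314×633) = 1.29 mol.
Polytropic n=1.22: T₂ = T₁(V₁/V₂)^(n−1) = 633×(0.278)^0.22 = 478 K; P₂ = P₁(V₁/V₂)^n = 26.0 kPa.
W = (P₁V₁−P₂V₂)/(n−1) = (124×54.9−26.0×198)/0.22 = 7600 J.
ΔU = nCvΔT = 1.29×12.5×(478−633) = -2510 J.
Q = ΔU + W = 5090 J.

5090 J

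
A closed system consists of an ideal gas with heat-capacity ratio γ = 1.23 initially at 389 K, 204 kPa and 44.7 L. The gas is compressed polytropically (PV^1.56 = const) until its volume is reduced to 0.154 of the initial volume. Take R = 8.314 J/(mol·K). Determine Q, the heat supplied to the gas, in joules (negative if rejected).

n = P₁V₁/(RT₁) = 204×44.7/(8.314×389) = 2.82 mol.
Polytropic n=1.56: T₂ = T₁(V₁/V₂)^(n−1) = 389×(6.49)^0.56 = 1110 K; P₂ = P₁(V₁/V₂)^n = 3780 kPa.
W = (P₁V₁−P₂V₂)/(n−1) = (204×44.7−3780×6.88)/0.56 = -30100 J.
ΔU = nCvΔT = 2.82×36.1×(1110−389) = 73400 J.
Q = ΔU + W = 43200 J.

43200 J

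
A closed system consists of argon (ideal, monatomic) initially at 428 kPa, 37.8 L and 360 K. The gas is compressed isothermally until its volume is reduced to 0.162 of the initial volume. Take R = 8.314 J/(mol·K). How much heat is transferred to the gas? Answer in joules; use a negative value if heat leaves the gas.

-29400 J

n = P₁V₁/(RT₁) = 428×37.8/(8.314×360) = 5.41 mol.
Isothermal: T stays 360 K; PV = const ⇒ V₂ = 6.12 L, P₂ = 2640 kPa.
ΔU = 0 (ideal gas, T constant).
W = nRT ln(V₂/V₁) = 5.41×8.314×360×ln(0.162) = -29400 J.
Q = ΔU + W = -29400 J.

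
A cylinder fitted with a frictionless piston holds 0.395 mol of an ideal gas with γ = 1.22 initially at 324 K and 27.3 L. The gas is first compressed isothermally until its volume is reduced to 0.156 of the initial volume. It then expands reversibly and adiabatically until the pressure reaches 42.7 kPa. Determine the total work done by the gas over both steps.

-657 J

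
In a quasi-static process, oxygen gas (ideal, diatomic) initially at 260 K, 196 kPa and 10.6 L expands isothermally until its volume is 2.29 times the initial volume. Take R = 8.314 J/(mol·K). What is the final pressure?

Isothermal: T stays 260 K; PV = const ⇒ V₂ = 24.3 L, P₂ = 85.6 kPa.

85.6 kPa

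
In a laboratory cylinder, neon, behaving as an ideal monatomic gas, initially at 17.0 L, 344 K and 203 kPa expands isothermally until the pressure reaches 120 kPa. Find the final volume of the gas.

28.8 L

Isothermal: T stays 344 K; PV = const ⇒ V₂ = 28.8 L, P₂ = 120 kPa.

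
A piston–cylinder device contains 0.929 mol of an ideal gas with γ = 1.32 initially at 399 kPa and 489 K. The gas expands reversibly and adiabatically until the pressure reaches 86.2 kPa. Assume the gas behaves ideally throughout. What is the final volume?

30.2 L

V₁ = nRT₁/P₁ = 0.929×8.314×489/399 = 9.47 L.
Adiabatic: T₂/T₁ = (P₂/P₁)^((γ−1)/γ) ⇒ T₂ = 489×(0.216)^0.242 = 337 K; V₂ = 30.2 L.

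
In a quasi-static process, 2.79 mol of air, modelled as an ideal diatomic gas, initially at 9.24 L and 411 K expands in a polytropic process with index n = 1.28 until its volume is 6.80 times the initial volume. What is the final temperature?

240 K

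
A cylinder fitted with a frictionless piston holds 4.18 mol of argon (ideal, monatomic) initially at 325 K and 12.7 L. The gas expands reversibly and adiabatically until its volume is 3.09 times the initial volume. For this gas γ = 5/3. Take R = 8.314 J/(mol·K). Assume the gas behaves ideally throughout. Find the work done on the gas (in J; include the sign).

P₁ = nRT₁/V₁ = 4.18×8.314×325/12.7 = 889 kPa.
Adiabatic: TV^(γ−1) = const ⇒ T₂ = 325×(0.324)^0.667 = 153 K; PV^γ = const ⇒ P₂ = 136 kPa.
ΔU = nCvΔT = 4.18×12.5×(153−325) = -8960 J.
Q = 0 for an adiabatic process, so W = −ΔU = 8960 J.
Work done on the gas = −W_by = -8960 J.

-8960 J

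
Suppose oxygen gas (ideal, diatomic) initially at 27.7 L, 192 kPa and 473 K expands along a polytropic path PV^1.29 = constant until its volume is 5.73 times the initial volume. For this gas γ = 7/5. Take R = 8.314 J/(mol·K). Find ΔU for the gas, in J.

-5280 J

n = P₁V₁/(RT₁) = 192×27.7/(8.314×473) = 1.35 mol.
Polytropic n=1.29: T₂ = T₁(V₁/V₂)^(n−1) = 473×(0.175)^0.29 = 285 K; P₂ = P₁(V₁/V₂)^n = 20.2 kPa.
For an ideal gas ΔU = nCvΔT with Cv = (5/2)R = 20.8 J/(mol·K).
ΔU = 1.35×20.8×(285−473) = -5280 J.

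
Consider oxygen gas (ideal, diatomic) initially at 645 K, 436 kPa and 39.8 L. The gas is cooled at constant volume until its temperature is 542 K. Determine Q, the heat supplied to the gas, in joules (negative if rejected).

-6930 J

n = P₁V₁/(RT₁) = 436×39.8/(8.314×645) = 3.24 mol.
Isochoric: V stays 39.8 L; P/T = const ⇒ T₂ = 542 K, P₂ = 366 kPa.
W = 0 (no volume change).
ΔU = nCvΔT = 3.24×20.8×(542−645) = -6930 J.
Q = ΔU = -6930 J.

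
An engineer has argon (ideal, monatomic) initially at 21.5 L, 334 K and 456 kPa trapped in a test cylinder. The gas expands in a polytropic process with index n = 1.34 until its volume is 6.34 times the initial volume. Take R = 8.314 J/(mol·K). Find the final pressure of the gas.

Polytropic n=1.34: T₂ = T₁(V₁/V₂)^(n−1) = 334×(0.158)^0.34 = 178 K; P₂ = P₁(V₁/V₂)^n = 38.4 kPa.

38.4 kPa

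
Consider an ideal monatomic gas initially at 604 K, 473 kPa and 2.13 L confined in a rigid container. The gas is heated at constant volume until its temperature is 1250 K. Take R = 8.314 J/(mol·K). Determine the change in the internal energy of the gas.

n = P₁V₁/(RT₁) = 473×2.13/(8.314×604) = 0.201 mol.
Isochoric: V stays 2.13 L; P/T = const ⇒ T₂ = 1250 K, P₂ = 979 kPa.
For an ideal gas ΔU = nCvΔT with Cv = (3/2)R = 12.5 J/(mol·K).
ΔU = 0.201×12.5×(1250−604) = 1620 J.

1620 J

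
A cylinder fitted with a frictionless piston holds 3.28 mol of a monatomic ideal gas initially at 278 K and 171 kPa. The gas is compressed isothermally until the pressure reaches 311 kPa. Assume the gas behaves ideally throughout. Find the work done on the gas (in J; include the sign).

V₁ = nRT₁/P₁ = 3.28×8.314×278/171 = 44.3 L.
Isothermal: T stays 278 K; PV = const ⇒ V₂ = 24.4 L, P₂ = 311 kPa.
W = nRT ln(V₂/V₁) = 3.28×8.314×278×ln(0.550) = -4530 J.
Work done on the gas = −W_by = 4530 J.

4530 J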